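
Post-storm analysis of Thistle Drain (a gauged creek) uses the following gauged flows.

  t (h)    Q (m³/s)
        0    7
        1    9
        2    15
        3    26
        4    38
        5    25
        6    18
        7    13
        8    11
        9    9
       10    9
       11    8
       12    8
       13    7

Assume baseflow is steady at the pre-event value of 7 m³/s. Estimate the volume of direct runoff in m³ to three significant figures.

V ≈ 3.78 × 10^5 m³

Direct-runoff ordinates (Q − Q_b): 0.0, 2.0, 8.0, 19.0, 31.0, 18.0, 11.0, 6.0, 4.0, 2.0, 2.0, 1.0, 1.0, 0.0 m³/s.
ΣQ_DR = 105.0 m³/s.
With Δt = 1 h = 3600 s, V = ΣQ_DR · Δt = 105.0 × 3600 = 3.78 × 10^5 m³.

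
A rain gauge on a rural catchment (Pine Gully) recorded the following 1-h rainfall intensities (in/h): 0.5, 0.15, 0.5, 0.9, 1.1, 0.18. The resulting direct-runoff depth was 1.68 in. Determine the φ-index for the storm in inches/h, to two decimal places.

Only the 4 blocks with intensity above φ contribute runoff: 0.5, 0.5, 0.9, 1.1 in/h.
Σ(I−φ)·Δt = d  ⇒  (0.5+0.5+0.9+1.1 − 4φ)·1 = 1.68
φ = (3.000 − 1.68/1) / 4 = 0.33 in/h.

φ ≈ 0.33 in/h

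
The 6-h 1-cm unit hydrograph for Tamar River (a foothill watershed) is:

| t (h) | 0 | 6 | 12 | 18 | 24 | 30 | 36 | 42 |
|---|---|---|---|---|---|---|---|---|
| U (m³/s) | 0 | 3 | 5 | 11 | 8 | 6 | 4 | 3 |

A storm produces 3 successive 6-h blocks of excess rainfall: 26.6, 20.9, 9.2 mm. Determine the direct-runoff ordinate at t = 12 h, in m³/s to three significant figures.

By discrete convolution, Q_j = Σ (P_i / 10 mm) · U_{j−i}.
At t = 12 h (j=2): Q = (26.6/10)·5 + (20.9/10)·3 + (9.2/10)·0 = 19.6 m³/s.

Q ≈ 19.6 m³/s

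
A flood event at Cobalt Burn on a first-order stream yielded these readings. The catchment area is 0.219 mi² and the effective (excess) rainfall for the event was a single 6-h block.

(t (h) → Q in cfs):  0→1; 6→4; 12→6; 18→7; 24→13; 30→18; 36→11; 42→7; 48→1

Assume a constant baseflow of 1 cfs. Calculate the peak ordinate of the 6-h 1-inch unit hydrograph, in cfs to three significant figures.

U_p ≈ 6.79 cfs

Direct runoff: 0.0, 3.0, 5.0, 6.0, 12.0, 17.0, 10.0, 6.0, 0.0 cfs; ΣQ_DR = 59.00 cfs, peak = 17.0 cfs.
Runoff depth d = ΣQ_DR·Δt / A = 59.00 × 21600 / (0.219 mi²) = 2.505 in.
The 1-inch UH is the DRH scaled by (1 in)/d, so U_p = 17.0 × 1/2.505 = 6.79 cfs.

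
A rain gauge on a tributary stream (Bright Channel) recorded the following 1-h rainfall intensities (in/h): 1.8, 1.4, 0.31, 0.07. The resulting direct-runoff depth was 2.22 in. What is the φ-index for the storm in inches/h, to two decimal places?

Only the 2 blocks with intensity above φ contribute runoff: 1.8, 1.4 in/h.
Σ(I−φ)·Δt = d  ⇒  (1.8+1.4 − 2φ)·1 = 2.22
φ = (3.200 − 2.22/1) / 2 = 0.49 in/h.

φ ≈ 0.49 in/h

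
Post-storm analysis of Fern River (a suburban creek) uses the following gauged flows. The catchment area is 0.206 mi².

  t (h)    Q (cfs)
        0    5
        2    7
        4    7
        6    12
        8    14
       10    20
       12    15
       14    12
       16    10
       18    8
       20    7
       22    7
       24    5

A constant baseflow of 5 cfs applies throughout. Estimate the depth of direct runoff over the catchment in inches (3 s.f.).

Direct runoff: 0.0, 2.0, 2.0, 7.0, 9.0, 15.0, 10.0, 7.0, 5.0, 3.0, 2.0, 2.0, 0.0 cfs; ΣQ_DR = 64.00 cfs.
V = ΣQ_DR · Δt = 64.00 × 7200 s = 4.608 × 10^5 ft³.
Over A = 0.206 mi², depth = V / A = 0.963 in.

d ≈ 0.963 in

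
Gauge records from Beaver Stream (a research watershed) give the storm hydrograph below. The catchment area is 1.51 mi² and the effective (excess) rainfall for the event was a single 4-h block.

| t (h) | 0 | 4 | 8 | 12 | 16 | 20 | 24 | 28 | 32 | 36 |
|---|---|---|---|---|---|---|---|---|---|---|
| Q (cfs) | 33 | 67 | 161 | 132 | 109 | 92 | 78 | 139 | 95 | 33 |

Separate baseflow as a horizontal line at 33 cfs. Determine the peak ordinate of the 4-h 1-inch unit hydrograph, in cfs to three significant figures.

U_p ≈ 51.2 cfs

Direct runoff: 0.0, 34.0, 128.0, 99.0, 76.0, 59.0, 45.0, 106.0, 62.0, 0.0 cfs; ΣQ_DR = 609.0 cfs, peak = 128.0 cfs.
Runoff depth d = ΣQ_DR·Δt / A = 609.0 × 14400 / (1.51 mi²) = 2.500 in.
The 1-inch UH is the DRH scaled by (1 in)/d, so U_p = 128.0 × 1/2.500 = 51.2 cfs.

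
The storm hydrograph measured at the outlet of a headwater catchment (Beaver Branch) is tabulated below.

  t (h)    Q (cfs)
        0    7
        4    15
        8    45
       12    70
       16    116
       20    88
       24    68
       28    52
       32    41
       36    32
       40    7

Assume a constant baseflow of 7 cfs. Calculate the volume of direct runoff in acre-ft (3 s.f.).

V ≈ 153 acre-ft

Direct-runoff ordinates (Q − Q_b): 0.0, 8.0, 38.0, 63.0, 109.0, 81.0, 61.0, 45.0, 34.0, 25.0, 0.0 cfs.
ΣQ_DR = 464.0 cfs.
With Δt = 4 h = 14400 s, V = ΣQ_DR · Δt = 464.0 × 14400 = 6.68 × 10^6 ft³ = 153 acre-ft.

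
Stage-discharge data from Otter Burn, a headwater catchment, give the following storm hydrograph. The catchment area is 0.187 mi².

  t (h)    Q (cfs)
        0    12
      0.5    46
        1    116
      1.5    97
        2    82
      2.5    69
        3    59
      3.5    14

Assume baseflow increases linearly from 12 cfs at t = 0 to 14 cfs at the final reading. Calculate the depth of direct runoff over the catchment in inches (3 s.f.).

Direct runoff: 0.00, 33.71, 103.43, 84.14, 68.86, 55.57, 45.29, 0.00 cfs; ΣQ_DR = 391.0 cfs.
V = ΣQ_DR · Δt = 391.0 × 1800 s = 7.038 × 10^5 ft³.
Over A = 0.187 mi², depth = V / A = 1.62 in.

d ≈ 1.62 in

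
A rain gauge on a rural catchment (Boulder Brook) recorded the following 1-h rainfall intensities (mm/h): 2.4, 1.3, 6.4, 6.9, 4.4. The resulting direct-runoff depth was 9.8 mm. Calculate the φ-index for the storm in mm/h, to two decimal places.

φ ≈ 2.63 mm/h

Only the 3 blocks with intensity above φ contribute runoff: 6.4, 6.9, 4.4 mm/h.
Σ(I−φ)·Δt = d  ⇒  (6.4+6.9+4.4 − 3φ)·1 = 9.8
φ = (17.70 − 9.8/1) / 3 = 2.63 mm/h.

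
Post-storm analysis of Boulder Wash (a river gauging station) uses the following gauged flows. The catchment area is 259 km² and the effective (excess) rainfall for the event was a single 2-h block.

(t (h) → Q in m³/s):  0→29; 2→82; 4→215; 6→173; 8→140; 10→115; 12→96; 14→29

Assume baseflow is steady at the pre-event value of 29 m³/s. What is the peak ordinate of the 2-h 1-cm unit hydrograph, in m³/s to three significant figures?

U_p ≈ 103 m³/s

Direct runoff: 0.0, 53.0, 186.0, 144.0, 111.0, 86.0, 67.0, 0.0 m³/s; ΣQ_DR = 647.0 m³/s, peak = 186.0 m³/s.
Runoff depth d = ΣQ_DR·Δt / A = 647.0 × 7200 / (259 km²) = 17.99 mm.
The 1-cm UH is the DRH scaled by (10 mm)/d, so U_p = 186.0 × 10/17.99 = 103 m³/s.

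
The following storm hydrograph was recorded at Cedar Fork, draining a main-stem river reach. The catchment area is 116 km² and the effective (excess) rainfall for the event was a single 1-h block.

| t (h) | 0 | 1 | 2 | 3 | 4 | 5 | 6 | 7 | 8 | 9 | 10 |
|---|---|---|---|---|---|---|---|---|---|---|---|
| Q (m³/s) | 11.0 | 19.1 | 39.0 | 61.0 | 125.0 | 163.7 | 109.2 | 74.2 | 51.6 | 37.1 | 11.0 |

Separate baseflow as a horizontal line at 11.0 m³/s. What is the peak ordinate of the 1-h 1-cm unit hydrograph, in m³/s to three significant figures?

U_p ≈ 84.7 m³/s

Direct runoff: 0.0, 8.1, 28.0, 50.0, 114.0, 152.7, 98.2, 63.2, 40.6, 26.1, 0.0 m³/s; ΣQ_DR = 580.9 m³/s, peak = 152.7 m³/s.
Runoff depth d = ΣQ_DR·Δt / A = 580.9 × 3600 / (116 km²) = 18.03 mm.
The 1-cm UH is the DRH scaled by (10 mm)/d, so U_p = 152.7 × 10/18.03 = 84.7 m³/s.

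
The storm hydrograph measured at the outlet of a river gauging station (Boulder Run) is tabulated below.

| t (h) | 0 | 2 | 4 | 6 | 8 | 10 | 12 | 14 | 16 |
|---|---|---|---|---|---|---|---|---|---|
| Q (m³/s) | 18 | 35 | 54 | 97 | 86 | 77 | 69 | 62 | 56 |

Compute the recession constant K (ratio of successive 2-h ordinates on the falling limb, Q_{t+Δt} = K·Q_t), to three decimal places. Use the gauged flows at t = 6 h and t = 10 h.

K ≈ 0.891

Using the recession-limb readings at t = 6 h and t = 10 h: Q falls from 97 to 77 m³/s over 2 intervals.
K = (Q₂/Q₁)^(1/2) = (77/97)^(1/2) = 0.891.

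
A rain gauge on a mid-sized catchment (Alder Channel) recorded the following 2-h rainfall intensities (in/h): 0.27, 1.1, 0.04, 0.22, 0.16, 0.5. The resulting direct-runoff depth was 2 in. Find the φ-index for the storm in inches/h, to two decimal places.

Only the 2 blocks with intensity above φ contribute runoff: 1.1, 0.5 in/h.
Σ(I−φ)·Δt = d  ⇒  (1.1+0.5 − 2φ)·2 = 2
φ = (1.600 − 2/2) / 2 = 0.30 in/h.

φ ≈ 0.30 in/h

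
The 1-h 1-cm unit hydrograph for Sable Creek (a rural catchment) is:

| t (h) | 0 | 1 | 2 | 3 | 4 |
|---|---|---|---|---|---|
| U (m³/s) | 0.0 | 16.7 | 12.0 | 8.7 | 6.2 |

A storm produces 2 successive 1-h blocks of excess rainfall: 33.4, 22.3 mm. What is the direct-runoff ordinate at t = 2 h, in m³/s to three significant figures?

By discrete convolution, Q_j = Σ (P_i / 10 mm) · U_{j−i}.
At t = 2 h (j=2): Q = (33.4/10)·12.0 + (22.3/10)·16.7 = 77.3 m³/s.

Q ≈ 77.3 m³/s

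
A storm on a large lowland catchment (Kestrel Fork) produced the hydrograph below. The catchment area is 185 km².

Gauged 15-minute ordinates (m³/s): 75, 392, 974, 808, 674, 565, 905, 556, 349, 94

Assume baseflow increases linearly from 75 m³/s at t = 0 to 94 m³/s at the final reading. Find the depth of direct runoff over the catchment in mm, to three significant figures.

Direct runoff: 0.00, 314.89, 894.78, 726.67, 590.56, 479.44, 817.33, 466.22, 257.11, 0.00 m³/s; ΣQ_DR = 4547 m³/s.
V = ΣQ_DR · Δt = 4547 × 900 s = 4.092 × 10^6 m³.
Over A = 185 km², depth = V / A = 22.1 mm.

d ≈ 22.1 mm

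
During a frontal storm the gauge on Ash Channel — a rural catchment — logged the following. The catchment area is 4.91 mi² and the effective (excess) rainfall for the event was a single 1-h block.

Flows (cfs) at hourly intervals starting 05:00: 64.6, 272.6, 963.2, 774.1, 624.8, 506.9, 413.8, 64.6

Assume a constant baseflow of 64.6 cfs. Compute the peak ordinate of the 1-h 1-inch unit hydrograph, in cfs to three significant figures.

Direct runoff: 0.0, 208.0, 898.6, 709.5, 560.2, 442.3, 349.2, 0.0 cfs; ΣQ_DR = 3168 cfs, peak = 898.6 cfs.
Runoff depth d = ΣQ_DR·Δt / A = 3168 × 3600 / (4.91 mi²) = 0.9997 in.
The 1-inch UH is the DRH scaled by (1 in)/d, so U_p = 898.6 × 1/0.9997 = 899 cfs.

U_p ≈ 899 cfs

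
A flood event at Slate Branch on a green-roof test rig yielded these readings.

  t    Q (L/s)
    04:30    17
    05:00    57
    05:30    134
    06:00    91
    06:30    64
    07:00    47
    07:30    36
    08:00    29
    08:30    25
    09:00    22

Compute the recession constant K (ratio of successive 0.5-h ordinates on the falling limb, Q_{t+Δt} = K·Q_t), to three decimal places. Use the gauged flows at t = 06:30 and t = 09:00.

K ≈ 0.808

Using the recession-limb readings at t = 06:30 and t = 09:00: Q falls from 64 to 22 L/s over 5 intervals.
K = (Q₂/Q₁)^(1/5) = (22/64)^(1/5) = 0.808.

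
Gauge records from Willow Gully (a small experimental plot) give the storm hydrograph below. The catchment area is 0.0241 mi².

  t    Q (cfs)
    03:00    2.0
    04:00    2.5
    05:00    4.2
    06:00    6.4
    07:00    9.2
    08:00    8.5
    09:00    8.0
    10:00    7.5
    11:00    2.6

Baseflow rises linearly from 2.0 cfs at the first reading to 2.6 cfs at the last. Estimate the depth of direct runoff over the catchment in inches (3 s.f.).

Direct runoff: 0.00, 0.42, 2.05, 4.17, 6.90, 6.12, 5.55, 4.97, 0.00 cfs; ΣQ_DR = 30.20 cfs.
V = ΣQ_DR · Δt = 30.20 × 3600 s = 1.087 × 10^5 ft³.
Over A = 0.0241 mi², depth = V / A = 1.94 in.

d ≈ 1.94 in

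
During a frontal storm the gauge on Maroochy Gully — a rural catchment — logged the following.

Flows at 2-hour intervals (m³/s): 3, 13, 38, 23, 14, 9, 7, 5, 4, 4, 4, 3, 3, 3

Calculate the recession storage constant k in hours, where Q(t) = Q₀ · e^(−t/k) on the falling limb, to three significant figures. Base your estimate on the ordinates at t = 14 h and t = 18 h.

k ≈ 17.9 h

On the falling limb, Q drops from 5 to 4 m³/s between t = 14 h and t = 18 h (Δt = 4 h).
k = −Δt / ln(Q₂/Q₁) = −4 / ln(4/5) = 17.9 h.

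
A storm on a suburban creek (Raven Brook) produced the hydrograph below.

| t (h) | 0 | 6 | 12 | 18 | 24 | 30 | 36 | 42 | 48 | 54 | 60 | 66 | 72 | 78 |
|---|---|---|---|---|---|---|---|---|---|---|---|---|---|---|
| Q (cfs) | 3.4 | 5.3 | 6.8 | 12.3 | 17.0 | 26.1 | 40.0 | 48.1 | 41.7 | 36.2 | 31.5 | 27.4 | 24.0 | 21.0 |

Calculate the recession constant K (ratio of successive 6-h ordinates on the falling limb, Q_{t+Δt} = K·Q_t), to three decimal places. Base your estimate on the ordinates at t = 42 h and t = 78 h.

K ≈ 0.871

Using the recession-limb readings at t = 42 h and t = 78 h: Q falls from 48.1 to 21.0 cfs over 6 intervals.
K = (Q₂/Q₁)^(1/6) = (21.0/48.1)^(1/6) = 0.871.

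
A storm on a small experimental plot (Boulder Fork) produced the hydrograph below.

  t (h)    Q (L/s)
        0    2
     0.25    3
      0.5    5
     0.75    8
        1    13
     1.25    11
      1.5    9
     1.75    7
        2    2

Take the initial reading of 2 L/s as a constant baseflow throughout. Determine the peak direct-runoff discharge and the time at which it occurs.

Q_p = 11.0 L/s at t = 1 h

Subtracting baseflow gives direct-runoff ordinates: 0.0, 1.0, 3.0, 6.0, 11.0, 9.0, 7.0, 5.0, 0.0 L/s.
The maximum is 11.0 L/s, occurring at the reading for t = 1 h.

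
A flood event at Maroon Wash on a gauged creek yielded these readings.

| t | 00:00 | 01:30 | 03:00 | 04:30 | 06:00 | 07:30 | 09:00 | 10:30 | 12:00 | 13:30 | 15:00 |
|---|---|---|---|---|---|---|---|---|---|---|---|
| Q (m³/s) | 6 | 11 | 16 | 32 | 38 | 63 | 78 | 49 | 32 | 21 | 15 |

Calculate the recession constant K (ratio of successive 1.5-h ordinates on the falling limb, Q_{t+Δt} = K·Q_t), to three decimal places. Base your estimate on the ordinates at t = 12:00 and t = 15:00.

Using the recession-limb readings at t = 12:00 and t = 15:00: Q falls from 32 to 15 m³/s over 2 intervals.
K = (Q₂/Q₁)^(1/2) = (15/32)^(1/2) = 0.685.

K ≈ 0.685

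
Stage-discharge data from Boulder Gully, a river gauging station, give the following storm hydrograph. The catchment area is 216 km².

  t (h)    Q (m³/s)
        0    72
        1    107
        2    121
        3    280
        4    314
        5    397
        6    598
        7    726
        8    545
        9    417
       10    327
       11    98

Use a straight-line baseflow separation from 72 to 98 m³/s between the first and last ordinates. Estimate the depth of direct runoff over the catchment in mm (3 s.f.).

d ≈ 49.7 mm

Direct runoff: 0.00, 32.64, 44.27, 200.91, 232.55, 313.18, 511.82, 637.45, 454.09, 323.73, 231.36, 0.00 m³/s; ΣQ_DR = 2982 m³/s.
V = ΣQ_DR · Δt = 2982 × 3600 s = 1.074 × 10^7 m³.
Over A = 216 km², depth = V / A = 49.7 mm.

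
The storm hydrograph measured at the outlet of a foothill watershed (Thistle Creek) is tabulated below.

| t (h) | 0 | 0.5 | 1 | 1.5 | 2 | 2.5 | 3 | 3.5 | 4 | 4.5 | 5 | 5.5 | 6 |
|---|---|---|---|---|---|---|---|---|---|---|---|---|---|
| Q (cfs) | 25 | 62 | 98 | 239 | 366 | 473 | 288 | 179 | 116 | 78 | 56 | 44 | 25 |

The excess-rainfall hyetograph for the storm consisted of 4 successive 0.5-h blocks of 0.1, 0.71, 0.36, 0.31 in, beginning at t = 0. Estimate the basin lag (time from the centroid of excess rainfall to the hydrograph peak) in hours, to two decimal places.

Centroid of excess rainfall: t_c = Σ P_i·t̄_i / ΣP_i = 1.0473 h (block centres at 0.25, 0.75, 1.25, 1.75 h).
Hydrograph peak occurs at t = 2.5 h, so basin lag t_L = 2.5 − 1.0473 = 1.45 h.

t_L ≈ 1.45 h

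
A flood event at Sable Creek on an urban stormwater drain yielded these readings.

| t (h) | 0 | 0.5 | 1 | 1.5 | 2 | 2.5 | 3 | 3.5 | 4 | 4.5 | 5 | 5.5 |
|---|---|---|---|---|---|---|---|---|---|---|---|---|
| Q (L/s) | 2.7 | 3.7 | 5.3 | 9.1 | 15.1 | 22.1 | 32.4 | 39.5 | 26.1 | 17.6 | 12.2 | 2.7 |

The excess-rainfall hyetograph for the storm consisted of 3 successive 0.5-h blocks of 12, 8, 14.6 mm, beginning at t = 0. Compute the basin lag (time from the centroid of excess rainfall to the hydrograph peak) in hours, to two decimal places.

t_L ≈ 2.71 h

Centroid of excess rainfall: t_c = Σ P_i·t̄_i / ΣP_i = 0.7876 h (block centres at 0.25, 0.75, 1.25 h).
Hydrograph peak occurs at t = 3.5 h, so basin lag t_L = 3.5 − 0.7876 = 2.71 h.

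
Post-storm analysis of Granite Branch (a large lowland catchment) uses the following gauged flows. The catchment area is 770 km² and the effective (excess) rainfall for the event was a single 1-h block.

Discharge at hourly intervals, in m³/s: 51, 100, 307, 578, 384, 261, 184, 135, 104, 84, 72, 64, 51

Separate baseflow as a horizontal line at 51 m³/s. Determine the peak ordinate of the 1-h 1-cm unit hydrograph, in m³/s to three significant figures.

U_p ≈ 658 m³/s

Direct runoff: 0.0, 49.0, 256.0, 527.0, 333.0, 210.0, 133.0, 84.0, 53.0, 33.0, 21.0, 13.0, 0.0 m³/s; ΣQ_DR = 1712 m³/s, peak = 527.0 m³/s.
Runoff depth d = ΣQ_DR·Δt / A = 1712 × 3600 / (770 km²) = 8.004 mm.
The 1-cm UH is the DRH scaled by (10 mm)/d, so U_p = 527.0 × 10/8.004 = 658 m³/s.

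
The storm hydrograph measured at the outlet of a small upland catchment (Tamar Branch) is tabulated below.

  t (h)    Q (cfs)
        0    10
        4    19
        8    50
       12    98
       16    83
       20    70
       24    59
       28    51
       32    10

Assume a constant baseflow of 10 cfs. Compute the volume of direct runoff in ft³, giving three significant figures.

V ≈ 5.18 × 10^6 ft³

Direct-runoff ordinates (Q − Q_b): 0.0, 9.0, 40.0, 88.0, 73.0, 60.0, 49.0, 41.0, 0.0 cfs.
ΣQ_DR = 360.0 cfs.
With Δt = 4 h = 14400 s, V = ΣQ_DR · Δt = 360.0 × 14400 = 5.18 × 10^6 ft³.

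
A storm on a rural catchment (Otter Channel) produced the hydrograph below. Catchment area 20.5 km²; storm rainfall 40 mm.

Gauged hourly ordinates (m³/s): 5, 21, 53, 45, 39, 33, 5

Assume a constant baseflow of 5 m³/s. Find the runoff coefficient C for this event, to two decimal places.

ΣQ_DR = 166.0 m³/s; V = ΣQ_DR·Δt = 5.976 × 10^5 m³.
Runoff depth d = V / A = 29.15 mm.
C = d / P = 29.15 / 40 = 0.73.

C ≈ 0.73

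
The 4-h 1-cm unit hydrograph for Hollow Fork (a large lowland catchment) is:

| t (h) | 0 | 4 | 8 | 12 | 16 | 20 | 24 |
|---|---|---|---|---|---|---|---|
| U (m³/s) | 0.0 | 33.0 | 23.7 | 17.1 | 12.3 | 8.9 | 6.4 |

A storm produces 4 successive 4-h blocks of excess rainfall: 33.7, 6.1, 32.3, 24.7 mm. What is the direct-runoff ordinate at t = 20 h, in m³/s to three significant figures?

Q ≈ 151 m³/s

By discrete convolution, Q_j = Σ (P_i / 10 mm) · U_{j−i}.
At t = 20 h (j=5): Q = (33.7/10)·8.9 + (6.1/10)·12.3 + (32.3/10)·17.1 + (24.7/10)·23.7 = 151 m³/s.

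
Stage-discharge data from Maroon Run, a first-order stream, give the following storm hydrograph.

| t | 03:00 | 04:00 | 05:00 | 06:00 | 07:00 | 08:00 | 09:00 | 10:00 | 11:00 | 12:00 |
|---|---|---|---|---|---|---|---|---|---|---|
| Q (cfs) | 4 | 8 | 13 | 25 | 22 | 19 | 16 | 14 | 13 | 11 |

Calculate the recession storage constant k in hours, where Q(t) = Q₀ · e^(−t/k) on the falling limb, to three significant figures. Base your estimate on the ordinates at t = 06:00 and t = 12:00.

k ≈ 7.31 h

On the falling limb, Q drops from 25 to 11 cfs between t = 06:00 and t = 12:00 (Δt = 6 h).
k = −Δt / ln(Q₂/Q₁) = −6 / ln(11/25) = 7.31 h.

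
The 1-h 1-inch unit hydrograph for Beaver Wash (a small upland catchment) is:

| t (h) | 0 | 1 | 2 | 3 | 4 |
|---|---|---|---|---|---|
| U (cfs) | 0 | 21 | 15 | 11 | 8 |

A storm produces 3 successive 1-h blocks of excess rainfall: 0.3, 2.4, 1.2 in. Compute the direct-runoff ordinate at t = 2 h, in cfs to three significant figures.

By discrete convolution, Q_j = Σ (P_i / 1 in) · U_{j−i}.
At t = 2 h (j=2): Q = (0.3/1)·15 + (2.4/1)·21 + (1.2/1)·0 = 54.9 cfs.

Q ≈ 54.9 cfs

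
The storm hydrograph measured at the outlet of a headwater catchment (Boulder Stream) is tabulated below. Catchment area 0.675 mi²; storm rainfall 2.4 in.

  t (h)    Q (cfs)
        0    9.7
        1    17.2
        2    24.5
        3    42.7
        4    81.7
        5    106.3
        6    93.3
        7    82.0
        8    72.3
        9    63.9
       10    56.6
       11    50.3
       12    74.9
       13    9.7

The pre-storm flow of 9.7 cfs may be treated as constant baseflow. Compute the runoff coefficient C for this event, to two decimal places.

ΣQ_DR = 649.3 cfs; V = ΣQ_DR·Δt = 2.337 × 10^6 ft³.
Runoff depth d = V / A = 1.491 in.
C = d / P = 1.491 / 2.4 = 0.62.

C ≈ 0.62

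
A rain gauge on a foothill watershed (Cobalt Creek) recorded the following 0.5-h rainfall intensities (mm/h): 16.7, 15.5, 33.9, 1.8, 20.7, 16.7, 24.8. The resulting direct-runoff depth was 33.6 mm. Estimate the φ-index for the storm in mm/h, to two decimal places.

φ ≈ 10.18 mm/h

Only the 6 blocks with intensity above φ contribute runoff: 16.7, 15.5, 33.9, 20.7, 16.7, 24.8 mm/h.
Σ(I−φ)·Δt = d  ⇒  (16.7+15.5+33.9+20.7+16.7+24.8 − 6φ)·0.5 = 33.6
φ = (128.3 − 33.6/0.5) / 6 = 10.18 mm/h.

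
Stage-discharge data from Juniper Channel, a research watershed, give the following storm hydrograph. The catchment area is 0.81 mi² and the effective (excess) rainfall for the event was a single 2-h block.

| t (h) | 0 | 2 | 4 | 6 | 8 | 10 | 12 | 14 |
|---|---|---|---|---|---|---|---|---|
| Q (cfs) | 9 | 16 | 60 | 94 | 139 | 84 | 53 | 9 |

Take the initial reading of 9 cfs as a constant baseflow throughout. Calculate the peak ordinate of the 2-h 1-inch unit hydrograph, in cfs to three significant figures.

Direct runoff: 0.0, 7.0, 51.0, 85.0, 130.0, 75.0, 44.0, 0.0 cfs; ΣQ_DR = 392.0 cfs, peak = 130.0 cfs.
Runoff depth d = ΣQ_DR·Δt / A = 392.0 × 7200 / (0.81 mi²) = 1.500 in.
The 1-inch UH is the DRH scaled by (1 in)/d, so U_p = 130.0 × 1/1.500 = 86.7 cfs.

U_p ≈ 86.7 cfs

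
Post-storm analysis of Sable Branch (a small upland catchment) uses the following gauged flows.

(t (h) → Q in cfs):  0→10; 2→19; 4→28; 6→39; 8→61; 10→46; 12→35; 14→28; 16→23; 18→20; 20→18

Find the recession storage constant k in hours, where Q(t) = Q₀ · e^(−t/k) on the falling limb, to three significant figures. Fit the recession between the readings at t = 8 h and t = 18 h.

k ≈ 8.97 h

On the falling limb, Q drops from 61 to 20 cfs between t = 8 h and t = 18 h (Δt = 10 h).
k = −Δt / ln(Q₂/Q₁) = −10 / ln(20/61) = 8.97 h.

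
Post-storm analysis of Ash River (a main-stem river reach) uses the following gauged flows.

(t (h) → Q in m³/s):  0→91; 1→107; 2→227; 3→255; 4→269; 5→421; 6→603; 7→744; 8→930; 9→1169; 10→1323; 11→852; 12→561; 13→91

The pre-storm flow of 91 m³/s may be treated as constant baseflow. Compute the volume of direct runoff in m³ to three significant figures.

V ≈ 2.29 × 10^7 m³

Direct-runoff ordinates (Q − Q_b): 0.0, 16.0, 136.0, 164.0, 178.0, 330.0, 512.0, 653.0, 839.0, 1078.0, 1232.0, 761.0, 470.0, 0.0 m³/s.
ΣQ_DR = 6369 m³/s.
With Δt = 1 h = 3600 s, V = ΣQ_DR · Δt = 6369 × 3600 = 2.29 × 10^7 m³.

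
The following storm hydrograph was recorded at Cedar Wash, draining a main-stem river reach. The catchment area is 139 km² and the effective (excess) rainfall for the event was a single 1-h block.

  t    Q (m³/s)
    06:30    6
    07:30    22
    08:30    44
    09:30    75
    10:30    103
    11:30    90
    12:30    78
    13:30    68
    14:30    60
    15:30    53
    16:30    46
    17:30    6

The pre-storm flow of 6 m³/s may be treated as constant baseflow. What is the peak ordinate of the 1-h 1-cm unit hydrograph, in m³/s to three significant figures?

U_p ≈ 64.7 m³/s

Direct runoff: 0.0, 16.0, 38.0, 69.0, 97.0, 84.0, 72.0, 62.0, 54.0, 47.0, 40.0, 0.0 m³/s; ΣQ_DR = 579.0 m³/s, peak = 97.0 m³/s.
Runoff depth d = ΣQ_DR·Δt / A = 579.0 × 3600 / (139 km²) = 15.00 mm.
The 1-cm UH is the DRH scaled by (10 mm)/d, so U_p = 97.0 × 10/15.00 = 64.7 m³/s.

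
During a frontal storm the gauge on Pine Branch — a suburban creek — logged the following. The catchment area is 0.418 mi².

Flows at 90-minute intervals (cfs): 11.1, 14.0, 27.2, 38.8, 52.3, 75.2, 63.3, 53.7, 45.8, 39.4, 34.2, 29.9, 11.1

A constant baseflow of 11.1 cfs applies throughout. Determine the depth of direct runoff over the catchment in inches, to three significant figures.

d ≈ 1.96 in

Direct runoff: 0.0, 2.9, 16.1, 27.7, 41.2, 64.1, 52.2, 42.6, 34.7, 28.3, 23.1, 18.8, 0.0 cfs; ΣQ_DR = 351.7 cfs.
V = ΣQ_DR · Δt = 351.7 × 5400 s = 1.899 × 10^6 ft³.
Over A = 0.418 mi², depth = V / A = 1.96 in.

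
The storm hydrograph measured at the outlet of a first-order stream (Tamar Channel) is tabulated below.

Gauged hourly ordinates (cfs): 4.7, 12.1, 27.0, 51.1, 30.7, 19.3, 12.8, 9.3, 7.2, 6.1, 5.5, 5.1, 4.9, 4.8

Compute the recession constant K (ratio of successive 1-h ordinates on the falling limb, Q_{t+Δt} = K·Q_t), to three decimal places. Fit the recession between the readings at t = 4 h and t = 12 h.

Using the recession-limb readings at t = 4 h and t = 12 h: Q falls from 30.7 to 4.9 cfs over 8 intervals.
K = (Q₂/Q₁)^(1/8) = (4.9/30.7)^(1/8) = 0.795.

K ≈ 0.795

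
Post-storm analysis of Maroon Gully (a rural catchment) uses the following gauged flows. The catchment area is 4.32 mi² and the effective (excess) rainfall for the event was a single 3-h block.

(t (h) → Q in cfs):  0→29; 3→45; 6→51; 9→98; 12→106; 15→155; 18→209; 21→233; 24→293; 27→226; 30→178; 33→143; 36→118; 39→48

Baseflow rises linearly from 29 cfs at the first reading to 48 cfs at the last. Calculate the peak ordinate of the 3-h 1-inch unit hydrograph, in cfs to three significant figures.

Direct runoff: 0.00, 14.54, 19.08, 64.62, 71.15, 118.69, 171.23, 193.77, 252.31, 183.85, 134.38, 97.92, 71.46, 0.00 cfs; ΣQ_DR = 1393 cfs, peak = 252.31 cfs.
Runoff depth d = ΣQ_DR·Δt / A = 1393 × 10800 / (4.32 mi²) = 1.499 in.
The 1-inch UH is the DRH scaled by (1 in)/d, so U_p = 252.31 × 1/1.499 = 168 cfs.

U_p ≈ 168 cfs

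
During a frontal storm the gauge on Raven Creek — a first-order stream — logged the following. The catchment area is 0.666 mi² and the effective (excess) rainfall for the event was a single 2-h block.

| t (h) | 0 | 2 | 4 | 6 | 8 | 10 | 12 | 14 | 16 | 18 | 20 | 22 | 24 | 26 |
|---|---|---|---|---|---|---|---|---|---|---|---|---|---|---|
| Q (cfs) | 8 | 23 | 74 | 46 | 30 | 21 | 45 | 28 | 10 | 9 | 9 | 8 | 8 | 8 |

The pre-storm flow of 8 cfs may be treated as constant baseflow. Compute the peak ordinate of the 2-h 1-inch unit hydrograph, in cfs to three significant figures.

U_p ≈ 66.0 cfs

Direct runoff: 0.0, 15.0, 66.0, 38.0, 22.0, 13.0, 37.0, 20.0, 2.0, 1.0, 1.0, 0.0, 0.0, 0.0 cfs; ΣQ_DR = 215.0 cfs, peak = 66.0 cfs.
Runoff depth d = ΣQ_DR·Δt / A = 215.0 × 7200 / (0.666 mi²) = 1.000 in.
The 1-inch UH is the DRH scaled by (1 in)/d, so U_p = 66.0 × 1/1.000 = 66.0 cfs.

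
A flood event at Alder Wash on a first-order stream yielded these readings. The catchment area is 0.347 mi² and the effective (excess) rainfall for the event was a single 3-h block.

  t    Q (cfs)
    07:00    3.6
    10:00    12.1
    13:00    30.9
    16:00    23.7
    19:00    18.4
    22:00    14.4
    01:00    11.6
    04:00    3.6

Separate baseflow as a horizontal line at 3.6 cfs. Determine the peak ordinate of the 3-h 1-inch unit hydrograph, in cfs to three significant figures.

U_p ≈ 22.8 cfs

Direct runoff: 0.0, 8.5, 27.3, 20.1, 14.8, 10.8, 8.0, 0.0 cfs; ΣQ_DR = 89.50 cfs, peak = 27.3 cfs.
Runoff depth d = ΣQ_DR·Δt / A = 89.50 × 10800 / (0.347 mi²) = 1.199 in.
The 1-inch UH is the DRH scaled by (1 in)/d, so U_p = 27.3 × 1/1.199 = 22.8 cfs.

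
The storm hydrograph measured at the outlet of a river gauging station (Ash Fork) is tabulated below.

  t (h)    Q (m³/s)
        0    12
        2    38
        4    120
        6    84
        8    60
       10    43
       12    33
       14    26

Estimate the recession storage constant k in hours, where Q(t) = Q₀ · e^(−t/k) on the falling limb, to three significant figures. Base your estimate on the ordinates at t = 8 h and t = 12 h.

k ≈ 6.69 h

On the falling limb, Q drops from 60 to 33 m³/s between t = 8 h and t = 12 h (Δt = 4 h).
k = −Δt / ln(Q₂/Q₁) = −4 / ln(33/60) = 6.69 h.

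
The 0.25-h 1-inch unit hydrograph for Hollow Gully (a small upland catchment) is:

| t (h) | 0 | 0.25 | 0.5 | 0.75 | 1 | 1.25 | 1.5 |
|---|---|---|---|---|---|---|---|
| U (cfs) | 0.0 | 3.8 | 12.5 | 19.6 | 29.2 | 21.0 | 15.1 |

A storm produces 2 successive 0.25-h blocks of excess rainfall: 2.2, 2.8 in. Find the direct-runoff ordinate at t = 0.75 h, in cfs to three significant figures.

By discrete convolution, Q_j = Σ (P_i / 1 in) · U_{j−i}.
At t = 0.75 h (j=3): Q = (2.2/1)·19.6 + (2.8/1)·12.5 = 78.1 cfs.

Q ≈ 78.1 cfs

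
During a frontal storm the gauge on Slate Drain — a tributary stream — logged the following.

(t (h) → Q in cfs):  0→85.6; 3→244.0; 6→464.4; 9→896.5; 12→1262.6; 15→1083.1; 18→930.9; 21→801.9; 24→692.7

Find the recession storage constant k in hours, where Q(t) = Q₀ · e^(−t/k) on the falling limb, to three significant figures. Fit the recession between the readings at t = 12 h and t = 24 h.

On the falling limb, Q drops from 1262.6 to 692.7 cfs between t = 12 h and t = 24 h (Δt = 12 h).
k = −Δt / ln(Q₂/Q₁) = −12 / ln(692.7/1262.6) = 20.0 h.

k ≈ 20.0 h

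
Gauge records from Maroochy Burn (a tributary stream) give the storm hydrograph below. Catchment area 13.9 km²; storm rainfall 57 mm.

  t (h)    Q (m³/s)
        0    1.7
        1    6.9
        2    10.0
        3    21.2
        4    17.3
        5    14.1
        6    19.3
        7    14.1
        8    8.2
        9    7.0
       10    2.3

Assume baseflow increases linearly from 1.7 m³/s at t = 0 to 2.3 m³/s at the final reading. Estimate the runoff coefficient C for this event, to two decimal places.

ΣQ_DR = 100.1 m³/s; V = ΣQ_DR·Δt = 3.604 × 10^5 m³.
Runoff depth d = V / A = 25.93 mm.
C = d / P = 25.93 / 57 = 0.45.

C ≈ 0.45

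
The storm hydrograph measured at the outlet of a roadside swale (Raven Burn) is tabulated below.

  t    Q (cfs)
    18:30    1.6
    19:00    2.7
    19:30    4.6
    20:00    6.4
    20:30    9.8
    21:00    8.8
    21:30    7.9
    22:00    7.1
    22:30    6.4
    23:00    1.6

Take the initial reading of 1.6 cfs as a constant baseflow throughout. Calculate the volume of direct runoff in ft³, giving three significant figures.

V ≈ 73600 ft³

Direct-runoff ordinates (Q − Q_b): 0.0, 1.1, 3.0, 4.8, 8.2, 7.2, 6.3, 5.5, 4.8, 0.0 cfs.
ΣQ_DR = 40.90 cfs.
With Δt = 0.5 h = 1800 s, V = ΣQ_DR · Δt = 40.90 × 1800 = 73600 ft³.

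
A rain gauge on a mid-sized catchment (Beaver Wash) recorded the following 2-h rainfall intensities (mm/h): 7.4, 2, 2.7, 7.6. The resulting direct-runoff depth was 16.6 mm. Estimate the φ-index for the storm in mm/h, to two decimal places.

Only the 2 blocks with intensity above φ contribute runoff: 7.4, 7.6 mm/h.
Σ(I−φ)·Δt = d  ⇒  (7.4+7.6 − 2φ)·2 = 16.6
φ = (15.00 − 16.6/2) / 2 = 3.35 mm/h.

φ ≈ 3.35 mm/h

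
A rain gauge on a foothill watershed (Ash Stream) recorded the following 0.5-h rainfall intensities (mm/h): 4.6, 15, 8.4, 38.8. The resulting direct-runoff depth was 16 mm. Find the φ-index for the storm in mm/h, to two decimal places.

Only the 2 blocks with intensity above φ contribute runoff: 15, 38.8 mm/h.
Σ(I−φ)·Δt = d  ⇒  (15+38.8 − 2φ)·0.5 = 16
φ = (53.80 − 16/0.5) / 2 = 10.90 mm/h.

φ ≈ 10.90 mm/h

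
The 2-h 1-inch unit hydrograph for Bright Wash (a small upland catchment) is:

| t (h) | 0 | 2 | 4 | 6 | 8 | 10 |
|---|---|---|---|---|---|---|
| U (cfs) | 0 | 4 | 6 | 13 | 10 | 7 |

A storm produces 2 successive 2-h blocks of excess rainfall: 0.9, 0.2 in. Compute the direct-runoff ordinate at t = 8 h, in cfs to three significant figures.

Q ≈ 11.6 cfs

By discrete convolution, Q_j = Σ (P_i / 1 in) · U_{j−i}.
At t = 8 h (j=4): Q = (0.9/1)·10 + (0.2/1)·13 = 11.6 cfs.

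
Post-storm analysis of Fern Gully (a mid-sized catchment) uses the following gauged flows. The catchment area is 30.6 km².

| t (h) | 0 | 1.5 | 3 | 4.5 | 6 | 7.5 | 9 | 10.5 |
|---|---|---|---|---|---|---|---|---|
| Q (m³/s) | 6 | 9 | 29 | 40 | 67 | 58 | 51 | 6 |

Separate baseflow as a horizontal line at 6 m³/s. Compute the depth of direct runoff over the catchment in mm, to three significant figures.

d ≈ 38.5 mm

Direct runoff: 0.0, 3.0, 23.0, 34.0, 61.0, 52.0, 45.0, 0.0 m³/s; ΣQ_DR = 218.0 m³/s.
V = ΣQ_DR · Δt = 218.0 × 5400 s = 1.177 × 10^6 m³.
Over A = 30.6 km², depth = V / A = 38.5 mm.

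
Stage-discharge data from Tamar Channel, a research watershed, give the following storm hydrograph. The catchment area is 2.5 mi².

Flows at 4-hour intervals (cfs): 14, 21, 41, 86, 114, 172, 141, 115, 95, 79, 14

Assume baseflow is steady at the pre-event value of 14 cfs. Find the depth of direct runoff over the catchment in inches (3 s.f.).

d ≈ 1.83 in

Direct runoff: 0.0, 7.0, 27.0, 72.0, 100.0, 158.0, 127.0, 101.0, 81.0, 65.0, 0.0 cfs; ΣQ_DR = 738.0 cfs.
V = ΣQ_DR · Δt = 738.0 × 14400 s = 1.063 × 10^7 ft³.
Over A = 2.5 mi², depth = V / A = 1.83 in.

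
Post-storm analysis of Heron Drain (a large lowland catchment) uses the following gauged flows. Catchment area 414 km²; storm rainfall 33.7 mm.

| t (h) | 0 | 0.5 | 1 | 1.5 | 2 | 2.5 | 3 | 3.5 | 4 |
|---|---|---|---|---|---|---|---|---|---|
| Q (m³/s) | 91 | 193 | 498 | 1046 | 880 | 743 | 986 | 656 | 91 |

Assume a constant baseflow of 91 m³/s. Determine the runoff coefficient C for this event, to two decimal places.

C ≈ 0.56

ΣQ_DR = 4365 m³/s; V = ΣQ_DR·Δt = 7.857 × 10^6 m³.
Runoff depth d = V / A = 18.98 mm.
C = d / P = 18.98 / 33.7 = 0.56.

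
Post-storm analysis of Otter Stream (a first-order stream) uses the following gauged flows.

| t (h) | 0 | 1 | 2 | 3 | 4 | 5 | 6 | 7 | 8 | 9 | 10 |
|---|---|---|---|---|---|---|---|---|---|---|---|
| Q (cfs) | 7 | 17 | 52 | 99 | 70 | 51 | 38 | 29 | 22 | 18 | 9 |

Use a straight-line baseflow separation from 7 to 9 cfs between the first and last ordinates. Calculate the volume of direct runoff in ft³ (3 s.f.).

Direct-runoff ordinates (Q − Q_b): 0.00, 9.80, 44.60, 91.40, 62.20, 43.00, 29.80, 20.60, 13.40, 9.20, 0.00 cfs.
ΣQ_DR = 324.0 cfs.
With Δt = 1 h = 3600 s, V = ΣQ_DR · Δt = 324.0 × 3600 = 1.17 × 10^6 ft³.

V ≈ 1.17 × 10^6 ft³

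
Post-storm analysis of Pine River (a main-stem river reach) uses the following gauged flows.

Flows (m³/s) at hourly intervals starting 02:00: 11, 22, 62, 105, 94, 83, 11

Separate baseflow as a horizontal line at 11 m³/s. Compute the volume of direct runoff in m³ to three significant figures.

V ≈ 1.12 × 10^6 m³

Direct-runoff ordinates (Q − Q_b): 0.0, 11.0, 51.0, 94.0, 83.0, 72.0, 0.0 m³/s.
ΣQ_DR = 311.0 m³/s.
With Δt = 1 h = 3600 s, V = ΣQ_DR · Δt = 311.0 × 3600 = 1.12 × 10^6 m³.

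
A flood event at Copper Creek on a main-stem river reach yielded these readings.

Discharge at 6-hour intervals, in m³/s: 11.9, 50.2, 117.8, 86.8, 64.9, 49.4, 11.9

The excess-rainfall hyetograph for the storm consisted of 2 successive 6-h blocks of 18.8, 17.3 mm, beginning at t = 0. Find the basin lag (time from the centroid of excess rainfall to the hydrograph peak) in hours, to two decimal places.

t_L ≈ 6.12 h

Centroid of excess rainfall: t_c = Σ P_i·t̄_i / ΣP_i = 5.8753 h (block centres at 3, 9 h).
Hydrograph peak occurs at t = 12 h, so basin lag t_L = 12 − 5.8753 = 6.12 h.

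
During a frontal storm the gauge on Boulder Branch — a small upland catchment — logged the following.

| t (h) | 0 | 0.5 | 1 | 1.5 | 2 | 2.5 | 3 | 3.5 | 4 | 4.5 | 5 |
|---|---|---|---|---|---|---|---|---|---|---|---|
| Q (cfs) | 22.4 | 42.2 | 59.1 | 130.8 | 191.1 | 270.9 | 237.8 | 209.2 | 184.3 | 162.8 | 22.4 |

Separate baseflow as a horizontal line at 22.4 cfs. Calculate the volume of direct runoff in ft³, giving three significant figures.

V ≈ 2.32 × 10^6 ft³

Direct-runoff ordinates (Q − Q_b): 0.0, 19.8, 36.7, 108.4, 168.7, 248.5, 215.4, 186.8, 161.9, 140.4, 0.0 cfs.
ΣQ_DR = 1287 cfs.
With Δt = 0.5 h = 1800 s, V = ΣQ_DR · Δt = 1287 × 1800 = 2.32 × 10^6 ft³.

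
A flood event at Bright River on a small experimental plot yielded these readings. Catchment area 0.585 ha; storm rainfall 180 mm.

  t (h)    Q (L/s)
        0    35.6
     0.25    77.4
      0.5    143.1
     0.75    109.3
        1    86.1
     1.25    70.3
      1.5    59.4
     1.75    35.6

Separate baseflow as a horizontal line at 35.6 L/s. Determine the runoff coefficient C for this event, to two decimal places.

C ≈ 0.28

ΣQ_DR = 332.0 L/s; V = ΣQ_DR·Δt = 2.988 × 10^5 L.
Runoff depth d = V / A = 51.08 mm.
C = d / P = 51.08 / 180 = 0.28.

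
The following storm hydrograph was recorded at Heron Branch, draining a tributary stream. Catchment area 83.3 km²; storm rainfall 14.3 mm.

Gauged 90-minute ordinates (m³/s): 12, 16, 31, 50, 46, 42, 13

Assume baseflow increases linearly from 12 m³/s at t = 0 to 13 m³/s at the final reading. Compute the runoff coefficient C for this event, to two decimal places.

ΣQ_DR = 122.5 m³/s; V = ΣQ_DR·Δt = 6.615 × 10^5 m³.
Runoff depth d = V / A = 7.941 mm.
C = d / P = 7.941 / 14.3 = 0.56.

C ≈ 0.56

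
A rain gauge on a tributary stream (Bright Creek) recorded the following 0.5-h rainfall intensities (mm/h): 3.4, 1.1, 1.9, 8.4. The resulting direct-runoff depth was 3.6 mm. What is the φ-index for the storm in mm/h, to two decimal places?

Only the 2 blocks with intensity above φ contribute runoff: 3.4, 8.4 mm/h.
Σ(I−φ)·Δt = d  ⇒  (3.4+8.4 − 2φ)·0.5 = 3.6
φ = (11.80 − 3.6/0.5) / 2 = 2.30 mm/h.

φ ≈ 2.30 mm/h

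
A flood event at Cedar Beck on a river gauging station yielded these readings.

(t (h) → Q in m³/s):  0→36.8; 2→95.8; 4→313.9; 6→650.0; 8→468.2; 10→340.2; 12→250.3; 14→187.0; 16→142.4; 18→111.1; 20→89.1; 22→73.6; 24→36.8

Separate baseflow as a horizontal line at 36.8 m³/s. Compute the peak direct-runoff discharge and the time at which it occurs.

Subtracting baseflow gives direct-runoff ordinates: 0.0, 59.0, 277.1, 613.2, 431.4, 303.4, 213.5, 150.2, 105.6, 74.3, 52.3, 36.8, 0.0 m³/s.
The maximum is 613.2 m³/s, occurring at the reading for t = 6 h.

Q_p = 613.2 m³/s at t = 6 h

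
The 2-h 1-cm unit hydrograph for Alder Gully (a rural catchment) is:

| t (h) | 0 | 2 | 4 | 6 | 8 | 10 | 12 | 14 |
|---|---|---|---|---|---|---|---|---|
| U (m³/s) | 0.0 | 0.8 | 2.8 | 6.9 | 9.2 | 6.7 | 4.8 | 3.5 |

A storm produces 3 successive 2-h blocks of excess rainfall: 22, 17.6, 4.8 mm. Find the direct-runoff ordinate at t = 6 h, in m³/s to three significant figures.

By discrete convolution, Q_j = Σ (P_i / 10 mm) · U_{j−i}.
At t = 6 h (j=3): Q = (22/10)·6.9 + (17.6/10)·2.8 + (4.8/10)·0.8 = 20.5 m³/s.

Q ≈ 20.5 m³/s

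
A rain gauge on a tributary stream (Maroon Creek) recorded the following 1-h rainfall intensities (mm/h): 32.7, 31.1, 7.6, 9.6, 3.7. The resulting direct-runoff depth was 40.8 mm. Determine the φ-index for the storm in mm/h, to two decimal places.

Only the 2 blocks with intensity above φ contribute runoff: 32.7, 31.1 mm/h.
Σ(I−φ)·Δt = d  ⇒  (32.7+31.1 − 2φ)·1 = 40.8
φ = (63.80 − 40.8/1) / 2 = 11.50 mm/h.

φ ≈ 11.50 mm/h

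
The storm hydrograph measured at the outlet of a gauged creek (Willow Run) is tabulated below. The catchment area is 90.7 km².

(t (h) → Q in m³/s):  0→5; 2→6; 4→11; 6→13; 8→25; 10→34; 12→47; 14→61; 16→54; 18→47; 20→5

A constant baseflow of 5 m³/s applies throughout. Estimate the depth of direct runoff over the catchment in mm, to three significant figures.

d ≈ 20.1 mm

Direct runoff: 0.0, 1.0, 6.0, 8.0, 20.0, 29.0, 42.0, 56.0, 49.0, 42.0, 0.0 m³/s; ΣQ_DR = 253.0 m³/s.
V = ΣQ_DR · Δt = 253.0 × 7200 s = 1.822 × 10^6 m³.
Over A = 90.7 km², depth = V / A = 20.1 mm.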